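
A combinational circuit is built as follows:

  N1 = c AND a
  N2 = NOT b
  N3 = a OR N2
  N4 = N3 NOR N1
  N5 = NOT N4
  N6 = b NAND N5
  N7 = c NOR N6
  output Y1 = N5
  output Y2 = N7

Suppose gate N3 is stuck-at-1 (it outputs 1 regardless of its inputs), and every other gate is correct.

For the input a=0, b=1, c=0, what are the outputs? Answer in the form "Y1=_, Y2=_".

Y1=1, Y2=1

Propagate with N3 forced: N1=0, N2=0, N3=1 [stuck-at-1], N4=0, N5=1, N6=0, N7=1.
So the outputs are Y1=1, Y2=1. (Without the fault they would be Y1=0, Y2=0.)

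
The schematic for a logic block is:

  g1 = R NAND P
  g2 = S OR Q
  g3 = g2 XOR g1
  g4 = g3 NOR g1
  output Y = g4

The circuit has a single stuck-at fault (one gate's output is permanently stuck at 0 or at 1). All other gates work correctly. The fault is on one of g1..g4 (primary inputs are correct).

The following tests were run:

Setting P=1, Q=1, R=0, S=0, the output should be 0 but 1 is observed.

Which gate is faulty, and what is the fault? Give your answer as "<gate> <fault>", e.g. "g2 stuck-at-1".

g4 stuck-at-1

Fault-free values for test 1 (P=1, Q=1, R=0, S=0): g1=1, g2=1, g3=0, g4=0, giving Y=0. Observed 1.
Test 1: faults giving observed 1 are {g4 stuck-at-1}.
Only g4 stuck-at-1 is consistent with every test.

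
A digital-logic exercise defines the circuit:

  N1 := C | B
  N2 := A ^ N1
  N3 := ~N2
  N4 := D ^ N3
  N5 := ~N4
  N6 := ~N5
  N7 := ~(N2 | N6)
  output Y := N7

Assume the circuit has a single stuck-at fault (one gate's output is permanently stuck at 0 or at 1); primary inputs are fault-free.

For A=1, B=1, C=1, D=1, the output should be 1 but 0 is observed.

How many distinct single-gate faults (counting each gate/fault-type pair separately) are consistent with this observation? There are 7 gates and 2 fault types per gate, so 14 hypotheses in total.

7

Fault-free: N1=1, N2=0, N3=1, N4=0, N5=1, N6=0, N7=1 → 1. Observed 0.
  N1 stuck-at-0: output 0 ✓
  N1 stuck-at-1: output 1 ✗
  N2 stuck-at-0: output 1 ✗
  N2 stuck-at-1: output 0 ✓
  N3 stuck-at-0: output 0 ✓
  N3 stuck-at-1: output 1 ✗
  N4 stuck-at-0: output 1 ✗
  N4 stuck-at-1: output 0 ✓
  N5 stuck-at-0: output 0 ✓
  N5 stuck-at-1: output 1 ✗
  N6 stuck-at-0: output 1 ✗
  N6 stuck-at-1: output 0 ✓
  N7 stuck-at-0: output 0 ✓
  N7 stuck-at-1: output 1 ✗
Consistent faults: {N1 stuck-at-0, N2 stuck-at-1, N3 stuck-at-0, N4 stuck-at-1, N5 stuck-at-0, N6 stuck-at-1, N7 stuck-at-0} — 7 in all.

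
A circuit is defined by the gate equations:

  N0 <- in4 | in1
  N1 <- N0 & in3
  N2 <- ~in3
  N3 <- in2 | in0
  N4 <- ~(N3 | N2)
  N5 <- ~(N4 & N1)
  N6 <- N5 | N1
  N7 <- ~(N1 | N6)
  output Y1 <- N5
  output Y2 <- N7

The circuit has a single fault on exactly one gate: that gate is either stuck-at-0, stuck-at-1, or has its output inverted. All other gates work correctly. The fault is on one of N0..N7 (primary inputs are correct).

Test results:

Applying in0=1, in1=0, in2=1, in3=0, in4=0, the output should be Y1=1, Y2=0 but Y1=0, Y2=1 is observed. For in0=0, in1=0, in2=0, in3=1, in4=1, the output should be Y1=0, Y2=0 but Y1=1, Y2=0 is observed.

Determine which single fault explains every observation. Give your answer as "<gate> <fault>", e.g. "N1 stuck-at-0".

Fault-free values for test 1 (in0=1, in1=0, in2=1, in3=0, in4=0): N0=0, N1=0, N2=1, N3=1, N4=0, N5=1, N6=1, N7=0, giving Y1=1, Y2=0. Observed Y1=0, Y2=1.
Test 1: faults giving observed Y1=0, Y2=1 are {N5 stuck-at-0, N5 inverted output}.
Test 2 (in0=0, in1=0, in2=0, in3=1, in4=1): fault-free N0=1, N1=1, N2=0, N3=0, N4=1, N5=0, N6=1, N7=0 → Y1=0, Y2=0; observed Y1=1, Y2=0. Eliminates N5 stuck-at-0.
Only N5 inverted output is consistent with every test.

N5 inverted output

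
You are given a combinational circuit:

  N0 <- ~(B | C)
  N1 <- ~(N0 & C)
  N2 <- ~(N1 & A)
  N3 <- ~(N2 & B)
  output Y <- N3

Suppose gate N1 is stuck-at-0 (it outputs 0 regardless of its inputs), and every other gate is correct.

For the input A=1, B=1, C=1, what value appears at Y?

0

Propagate with N1 forced: N0=0, N1=0 [stuck-at-0], N2=1, N3=0.
So Y = 0. (Without the fault it would be 1.)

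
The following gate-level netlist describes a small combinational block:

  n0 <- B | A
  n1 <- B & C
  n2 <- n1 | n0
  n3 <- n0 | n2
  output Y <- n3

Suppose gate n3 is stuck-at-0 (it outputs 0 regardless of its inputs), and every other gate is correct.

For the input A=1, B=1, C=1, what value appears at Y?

Propagate with n3 forced: n0=1, n1=1, n2=1, n3=0 [stuck-at-0].
So Y = 0. (Without the fault it would be 1.)

0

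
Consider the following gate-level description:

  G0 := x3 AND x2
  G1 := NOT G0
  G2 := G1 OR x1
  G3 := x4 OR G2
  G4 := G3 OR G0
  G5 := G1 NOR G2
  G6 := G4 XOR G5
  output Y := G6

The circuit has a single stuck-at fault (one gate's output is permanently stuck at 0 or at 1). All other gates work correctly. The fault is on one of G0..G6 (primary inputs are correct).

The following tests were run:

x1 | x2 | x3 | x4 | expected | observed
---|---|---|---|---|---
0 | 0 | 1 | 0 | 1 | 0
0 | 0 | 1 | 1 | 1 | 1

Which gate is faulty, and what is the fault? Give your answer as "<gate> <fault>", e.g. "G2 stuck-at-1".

Fault-free values for test 1 (x1=0, x2=0, x3=1, x4=0): G0=0, G1=1, G2=1, G3=1, G4=1, G5=0, G6=1, giving Y=1. Observed 0.
Test 1: faults giving observed 0 are {G0 stuck-at-1, G2 stuck-at-0, G3 stuck-at-0, G4 stuck-at-0, G5 stuck-at-1, G6 stuck-at-0}.
Test 2 (x1=0, x2=0, x3=1, x4=1): fault-free G0=0, G1=1, G2=1, G3=1, G4=1, G5=0, G6=1 → 1; observed 1. Eliminates G0 stuck-at-1, G3 stuck-at-0, G4 stuck-at-0, G5 stuck-at-1, G6 stuck-at-0.
Only G2 stuck-at-0 is consistent with every test.

G2 stuck-at-0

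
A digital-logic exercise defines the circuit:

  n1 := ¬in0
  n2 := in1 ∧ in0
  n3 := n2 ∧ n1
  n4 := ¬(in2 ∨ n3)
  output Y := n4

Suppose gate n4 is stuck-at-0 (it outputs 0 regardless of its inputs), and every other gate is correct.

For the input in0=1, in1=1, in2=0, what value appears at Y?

Propagate with n4 forced: n1=0, n2=1, n3=0, n4=0 [stuck-at-0].
So Y = 0. (Without the fault it would be 1.)

0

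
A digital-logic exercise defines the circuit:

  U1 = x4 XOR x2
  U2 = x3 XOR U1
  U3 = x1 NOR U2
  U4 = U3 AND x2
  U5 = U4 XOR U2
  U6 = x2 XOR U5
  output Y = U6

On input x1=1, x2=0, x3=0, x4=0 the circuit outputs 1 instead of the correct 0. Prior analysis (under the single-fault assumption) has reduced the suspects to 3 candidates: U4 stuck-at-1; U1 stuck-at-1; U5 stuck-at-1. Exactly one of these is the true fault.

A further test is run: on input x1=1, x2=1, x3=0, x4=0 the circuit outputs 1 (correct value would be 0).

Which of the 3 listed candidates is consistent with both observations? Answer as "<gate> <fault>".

U4 stuck-at-1

Evaluate each candidate on input x1=1, x2=1, x3=0, x4=0:
  U4 stuck-at-1: U1=1, U2=1, U3=0, U4=1 [stuck-at-1], U5=0, U6=1 → 1 — matches
  U1 stuck-at-1: U1=1 [stuck-at-1], U2=1, U3=0, U4=0, U5=1, U6=0 → 0 — eliminated
  U5 stuck-at-1: U1=1, U2=1, U3=0, U4=0, U5=1 [stuck-at-1], U6=0 → 0 — eliminated
Only U4 stuck-at-1 reproduces the observed 1.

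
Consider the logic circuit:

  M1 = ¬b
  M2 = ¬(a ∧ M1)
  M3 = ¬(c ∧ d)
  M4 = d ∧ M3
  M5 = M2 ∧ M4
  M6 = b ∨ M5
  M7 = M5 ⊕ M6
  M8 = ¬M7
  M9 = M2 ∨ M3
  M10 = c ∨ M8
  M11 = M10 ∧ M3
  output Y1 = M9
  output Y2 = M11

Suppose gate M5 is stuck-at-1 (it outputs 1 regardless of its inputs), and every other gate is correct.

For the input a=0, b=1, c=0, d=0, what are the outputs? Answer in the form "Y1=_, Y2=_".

Propagate with M5 forced: M1=0, M2=1, M3=1, M4=0, M5=1 [stuck-at-1], M6=1, M7=0, M8=1, M9=1, M10=1, M11=1.
So the outputs are Y1=1, Y2=1. (Without the fault they would be Y1=1, Y2=0.)

Y1=1, Y2=1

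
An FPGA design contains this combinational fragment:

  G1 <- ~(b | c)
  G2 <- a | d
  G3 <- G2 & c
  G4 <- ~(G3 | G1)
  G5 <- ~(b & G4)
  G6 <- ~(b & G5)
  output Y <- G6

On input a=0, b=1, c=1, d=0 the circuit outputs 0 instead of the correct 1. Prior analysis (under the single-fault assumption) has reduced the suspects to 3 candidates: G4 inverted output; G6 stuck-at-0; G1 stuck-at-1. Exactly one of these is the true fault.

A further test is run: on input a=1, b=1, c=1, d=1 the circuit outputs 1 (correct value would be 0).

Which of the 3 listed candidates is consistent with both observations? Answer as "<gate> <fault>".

Evaluate each candidate on input a=1, b=1, c=1, d=1:
  G4 inverted output: G1=0, G2=1, G3=1, G4=1 [inverted output], G5=0, G6=1 → 1 — matches
  G6 stuck-at-0: G1=0, G2=1, G3=1, G4=0, G5=1, G6=0 [stuck-at-0] → 0 — eliminated
  G1 stuck-at-1: G1=1 [stuck-at-1], G2=1, G3=1, G4=0, G5=1, G6=0 → 0 — eliminated
Only G4 inverted output reproduces the observed 1.

G4 inverted output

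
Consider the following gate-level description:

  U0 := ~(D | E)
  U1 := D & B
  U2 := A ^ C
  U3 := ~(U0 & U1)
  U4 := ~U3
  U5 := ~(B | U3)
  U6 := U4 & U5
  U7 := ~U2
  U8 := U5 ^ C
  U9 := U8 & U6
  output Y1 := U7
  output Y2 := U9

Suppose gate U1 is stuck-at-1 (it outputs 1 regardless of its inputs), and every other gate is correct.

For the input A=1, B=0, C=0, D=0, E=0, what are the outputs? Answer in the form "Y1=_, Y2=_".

Propagate with U1 forced: U0=1, U1=1 [stuck-at-1], U2=1, U3=0, U4=1, U5=1, U6=1, U7=0, U8=1, U9=1.
So the outputs are Y1=0, Y2=1. (Without the fault they would be Y1=0, Y2=0.)

Y1=0, Y2=1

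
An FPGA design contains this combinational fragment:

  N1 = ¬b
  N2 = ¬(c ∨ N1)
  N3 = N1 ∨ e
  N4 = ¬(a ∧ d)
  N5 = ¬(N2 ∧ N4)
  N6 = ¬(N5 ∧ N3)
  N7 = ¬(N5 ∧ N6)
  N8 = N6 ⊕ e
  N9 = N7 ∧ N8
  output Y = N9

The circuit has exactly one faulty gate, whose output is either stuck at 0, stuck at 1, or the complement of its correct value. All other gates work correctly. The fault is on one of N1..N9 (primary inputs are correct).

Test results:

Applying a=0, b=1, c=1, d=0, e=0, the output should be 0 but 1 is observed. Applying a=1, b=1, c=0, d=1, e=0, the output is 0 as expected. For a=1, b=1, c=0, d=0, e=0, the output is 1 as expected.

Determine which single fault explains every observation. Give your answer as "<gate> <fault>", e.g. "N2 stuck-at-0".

N2 stuck-at-1

Fault-free values for test 1 (a=0, b=1, c=1, d=0, e=0): N1=0, N2=0, N3=0, N4=1, N5=1, N6=1, N7=0, N8=1, N9=0, giving Y=0. Observed 1.
Test 1: faults giving observed 1 are {N2 stuck-at-1, N2 inverted output, N5 stuck-at-0, N5 inverted output, N7 stuck-at-1, N7 inverted output, N9 stuck-at-1, N9 inverted output}.
Test 2 (a=1, b=1, c=0, d=1, e=0): fault-free N1=0, N2=1, N3=0, N4=0, N5=1, N6=1, N7=0, N8=1, N9=0 → 0; observed 0. Eliminates N5 stuck-at-0, N5 inverted output, N7 stuck-at-1, N7 inverted output, N9 stuck-at-1, N9 inverted output.
Test 3 (a=1, b=1, c=0, d=0, e=0): fault-free N1=0, N2=1, N3=0, N4=1, N5=0, N6=1, N7=1, N8=1, N9=1 → 1; observed 1. Eliminates N2 inverted output.
Only N2 stuck-at-1 is consistent with every test.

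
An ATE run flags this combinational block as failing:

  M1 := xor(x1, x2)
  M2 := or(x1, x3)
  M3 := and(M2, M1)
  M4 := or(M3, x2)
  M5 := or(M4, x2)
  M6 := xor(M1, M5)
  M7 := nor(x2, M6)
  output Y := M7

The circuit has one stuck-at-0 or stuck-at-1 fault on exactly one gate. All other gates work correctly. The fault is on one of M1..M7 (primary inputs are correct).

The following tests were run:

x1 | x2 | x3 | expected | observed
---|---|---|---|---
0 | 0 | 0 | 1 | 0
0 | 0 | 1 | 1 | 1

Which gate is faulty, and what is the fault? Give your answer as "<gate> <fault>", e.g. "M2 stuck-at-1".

Fault-free values for test 1 (x1=0, x2=0, x3=0): M1=0, M2=0, M3=0, M4=0, M5=0, M6=0, M7=1, giving Y=1. Observed 0.
Test 1: faults giving observed 0 are {M1 stuck-at-1, M3 stuck-at-1, M4 stuck-at-1, M5 stuck-at-1, M6 stuck-at-1, M7 stuck-at-0}.
Test 2 (x1=0, x2=0, x3=1): fault-free M1=0, M2=1, M3=0, M4=0, M5=0, M6=0, M7=1 → 1; observed 1. Eliminates M3 stuck-at-1, M4 stuck-at-1, M5 stuck-at-1, M6 stuck-at-1, M7 stuck-at-0.
Only M1 stuck-at-1 is consistent with every test.

M1 stuck-at-1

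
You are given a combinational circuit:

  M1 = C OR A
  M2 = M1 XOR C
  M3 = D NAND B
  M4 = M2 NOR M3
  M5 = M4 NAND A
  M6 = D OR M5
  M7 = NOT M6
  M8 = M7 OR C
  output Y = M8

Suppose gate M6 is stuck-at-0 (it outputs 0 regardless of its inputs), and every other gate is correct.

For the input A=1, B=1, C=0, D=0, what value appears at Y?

1

Propagate with M6 forced: M1=1, M2=1, M3=1, M4=0, M5=1, M6=0 [stuck-at-0], M7=1, M8=1.
So Y = 1. (Without the fault it would be 0.)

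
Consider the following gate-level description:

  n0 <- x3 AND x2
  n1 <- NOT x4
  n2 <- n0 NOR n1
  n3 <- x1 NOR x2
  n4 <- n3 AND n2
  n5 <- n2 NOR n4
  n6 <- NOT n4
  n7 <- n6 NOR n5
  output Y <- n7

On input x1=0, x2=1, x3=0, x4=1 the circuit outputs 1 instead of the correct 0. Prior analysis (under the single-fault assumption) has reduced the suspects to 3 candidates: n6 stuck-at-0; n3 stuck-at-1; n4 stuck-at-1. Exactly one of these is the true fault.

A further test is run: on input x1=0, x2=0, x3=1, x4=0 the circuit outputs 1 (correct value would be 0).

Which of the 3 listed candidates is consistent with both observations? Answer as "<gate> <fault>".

Evaluate each candidate on input x1=0, x2=0, x3=1, x4=0:
  n6 stuck-at-0: n0=0, n1=1, n2=0, n3=1, n4=0, n5=1, n6=0 [stuck-at-0], n7=0 → 0 — eliminated
  n3 stuck-at-1: n0=0, n1=1, n2=0, n3=1 [stuck-at-1], n4=0, n5=1, n6=1, n7=0 → 0 — eliminated
  n4 stuck-at-1: n0=0, n1=1, n2=0, n3=1, n4=1 [stuck-at-1], n5=0, n6=0, n7=1 → 1 — matches
Only n4 stuck-at-1 reproduces the observed 1.

n4 stuck-at-1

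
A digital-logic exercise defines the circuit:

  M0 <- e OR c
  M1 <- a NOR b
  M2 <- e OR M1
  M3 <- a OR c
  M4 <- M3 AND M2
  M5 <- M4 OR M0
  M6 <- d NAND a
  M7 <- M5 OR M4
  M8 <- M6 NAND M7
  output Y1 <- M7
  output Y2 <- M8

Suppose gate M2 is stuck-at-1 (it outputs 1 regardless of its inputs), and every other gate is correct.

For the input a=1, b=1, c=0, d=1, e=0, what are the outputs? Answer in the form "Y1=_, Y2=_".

Y1=1, Y2=1

Propagate with M2 forced: M0=0, M1=0, M2=1 [stuck-at-1], M3=1, M4=1, M5=1, M6=0, M7=1, M8=1.
So the outputs are Y1=1, Y2=1. (Without the fault they would be Y1=0, Y2=1.)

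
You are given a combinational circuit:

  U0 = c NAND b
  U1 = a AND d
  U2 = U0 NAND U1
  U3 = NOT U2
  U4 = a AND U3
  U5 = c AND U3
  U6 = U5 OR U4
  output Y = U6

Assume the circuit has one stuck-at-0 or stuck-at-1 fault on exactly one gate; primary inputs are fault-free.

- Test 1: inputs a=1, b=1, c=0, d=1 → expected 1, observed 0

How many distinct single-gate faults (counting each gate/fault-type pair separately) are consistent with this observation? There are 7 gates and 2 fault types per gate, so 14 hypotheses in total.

Fault-free: U0=1, U1=1, U2=0, U3=1, U4=1, U5=0, U6=1 → 1. Observed 0.
  U0 stuck-at-0: output 0 ✓
  U0 stuck-at-1: output 1 ✗
  U1 stuck-at-0: output 0 ✓
  U1 stuck-at-1: output 1 ✗
  U2 stuck-at-0: output 1 ✗
  U2 stuck-at-1: output 0 ✓
  U3 stuck-at-0: output 0 ✓
  U3 stuck-at-1: output 1 ✗
  U4 stuck-at-0: output 0 ✓
  U4 stuck-at-1: output 1 ✗
  U5 stuck-at-0: output 1 ✗
  U5 stuck-at-1: output 1 ✗
  U6 stuck-at-0: output 0 ✓
  U6 stuck-at-1: output 1 ✗
Consistent faults: {U0 stuck-at-0, U1 stuck-at-0, U2 stuck-at-1, U3 stuck-at-0, U4 stuck-at-0, U6 stuck-at-0} — 6 in all.

6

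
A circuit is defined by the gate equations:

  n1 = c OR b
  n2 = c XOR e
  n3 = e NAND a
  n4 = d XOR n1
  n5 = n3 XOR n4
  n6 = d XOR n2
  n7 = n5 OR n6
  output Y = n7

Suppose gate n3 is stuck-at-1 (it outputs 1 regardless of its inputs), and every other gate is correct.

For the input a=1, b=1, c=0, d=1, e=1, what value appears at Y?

1

Propagate with n3 forced: n1=1, n2=1, n3=1 [stuck-at-1], n4=0, n5=1, n6=0, n7=1.
So Y = 1. (Without the fault it would be 0.)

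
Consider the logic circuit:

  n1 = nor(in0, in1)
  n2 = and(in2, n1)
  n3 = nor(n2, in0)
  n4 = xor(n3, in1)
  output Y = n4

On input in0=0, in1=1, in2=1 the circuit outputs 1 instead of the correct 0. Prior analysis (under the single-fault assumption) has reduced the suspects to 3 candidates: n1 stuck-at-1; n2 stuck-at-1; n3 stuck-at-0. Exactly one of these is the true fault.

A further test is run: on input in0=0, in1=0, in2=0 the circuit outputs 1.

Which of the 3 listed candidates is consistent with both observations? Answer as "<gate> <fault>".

Evaluate each candidate on input in0=0, in1=0, in2=0:
  n1 stuck-at-1: n1=1 [stuck-at-1], n2=0, n3=1, n4=1 → 1 — matches
  n2 stuck-at-1: n1=1, n2=1 [stuck-at-1], n3=0, n4=0 → 0 — eliminated
  n3 stuck-at-0: n1=1, n2=0, n3=0 [stuck-at-0], n4=0 → 0 — eliminated
Only n1 stuck-at-1 reproduces the observed 1.

n1 stuck-at-1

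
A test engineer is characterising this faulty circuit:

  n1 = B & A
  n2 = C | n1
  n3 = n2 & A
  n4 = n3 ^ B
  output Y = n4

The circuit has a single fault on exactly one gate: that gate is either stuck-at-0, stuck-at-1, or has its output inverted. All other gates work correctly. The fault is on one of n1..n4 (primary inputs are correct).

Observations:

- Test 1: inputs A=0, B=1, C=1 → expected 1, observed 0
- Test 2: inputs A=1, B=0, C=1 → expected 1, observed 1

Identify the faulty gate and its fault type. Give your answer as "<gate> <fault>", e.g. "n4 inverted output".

Fault-free values for test 1 (A=0, B=1, C=1): n1=0, n2=1, n3=0, n4=1, giving Y=1. Observed 0.
Test 1: faults giving observed 0 are {n3 stuck-at-1, n3 inverted output, n4 stuck-at-0, n4 inverted output}.
Test 2 (A=1, B=0, C=1): fault-free n1=0, n2=1, n3=1, n4=1 → 1; observed 1. Eliminates n3 inverted output, n4 stuck-at-0, n4 inverted output.
Only n3 stuck-at-1 is consistent with every test.

n3 stuck-at-1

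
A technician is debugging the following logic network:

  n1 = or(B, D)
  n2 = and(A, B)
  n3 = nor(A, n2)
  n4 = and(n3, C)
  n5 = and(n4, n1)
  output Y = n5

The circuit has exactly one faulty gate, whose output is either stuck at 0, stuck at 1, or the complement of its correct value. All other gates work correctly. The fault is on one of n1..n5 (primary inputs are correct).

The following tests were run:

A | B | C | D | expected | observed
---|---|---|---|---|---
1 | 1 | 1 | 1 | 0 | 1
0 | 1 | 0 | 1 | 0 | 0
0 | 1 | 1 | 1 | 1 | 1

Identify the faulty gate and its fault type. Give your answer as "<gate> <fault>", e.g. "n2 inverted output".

Fault-free values for test 1 (A=1, B=1, C=1, D=1): n1=1, n2=1, n3=0, n4=0, n5=0, giving Y=0. Observed 1.
Test 1: faults giving observed 1 are {n3 stuck-at-1, n3 inverted output, n4 stuck-at-1, n4 inverted output, n5 stuck-at-1, n5 inverted output}.
Test 2 (A=0, B=1, C=0, D=1): fault-free n1=1, n2=0, n3=1, n4=0, n5=0 → 0; observed 0. Eliminates n4 stuck-at-1, n4 inverted output, n5 stuck-at-1, n5 inverted output.
Test 3 (A=0, B=1, C=1, D=1): fault-free n1=1, n2=0, n3=1, n4=1, n5=1 → 1; observed 1. Eliminates n3 inverted output.
Only n3 stuck-at-1 is consistent with every test.

n3 stuck-at-1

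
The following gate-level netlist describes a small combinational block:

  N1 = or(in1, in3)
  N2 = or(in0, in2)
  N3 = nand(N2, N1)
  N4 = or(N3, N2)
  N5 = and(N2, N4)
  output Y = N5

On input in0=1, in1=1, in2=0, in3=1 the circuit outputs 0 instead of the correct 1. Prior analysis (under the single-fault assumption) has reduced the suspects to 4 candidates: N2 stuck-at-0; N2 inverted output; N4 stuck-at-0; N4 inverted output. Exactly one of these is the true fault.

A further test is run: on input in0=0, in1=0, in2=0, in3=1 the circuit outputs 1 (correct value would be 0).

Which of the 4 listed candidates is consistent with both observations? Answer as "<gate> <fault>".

N2 inverted output

Evaluate each candidate on input in0=0, in1=0, in2=0, in3=1:
  N2 stuck-at-0: N1=1, N2=0 [stuck-at-0], N3=1, N4=1, N5=0 → 0 — eliminated
  N2 inverted output: N1=1, N2=1 [inverted output], N3=0, N4=1, N5=1 → 1 — matches
  N4 stuck-at-0: N1=1, N2=0, N3=1, N4=0 [stuck-at-0], N5=0 → 0 — eliminated
  N4 inverted output: N1=1, N2=0, N3=1, N4=0 [inverted output], N5=0 → 0 — eliminated
Only N2 inverted output reproduces the observed 1.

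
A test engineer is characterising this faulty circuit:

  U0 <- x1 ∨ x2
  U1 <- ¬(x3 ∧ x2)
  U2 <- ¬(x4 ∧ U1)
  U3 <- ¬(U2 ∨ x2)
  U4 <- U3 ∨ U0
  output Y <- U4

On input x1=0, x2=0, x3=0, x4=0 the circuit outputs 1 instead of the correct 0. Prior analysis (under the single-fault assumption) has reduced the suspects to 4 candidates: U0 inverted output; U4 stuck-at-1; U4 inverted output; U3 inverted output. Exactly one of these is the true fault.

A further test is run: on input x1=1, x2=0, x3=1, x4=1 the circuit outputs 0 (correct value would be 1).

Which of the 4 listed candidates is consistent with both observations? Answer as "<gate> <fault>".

Evaluate each candidate on input x1=1, x2=0, x3=1, x4=1:
  U0 inverted output: U0=0 [inverted output], U1=1, U2=0, U3=1, U4=1 → 1 — eliminated
  U4 stuck-at-1: U0=1, U1=1, U2=0, U3=1, U4=1 [stuck-at-1] → 1 — eliminated
  U4 inverted output: U0=1, U1=1, U2=0, U3=1, U4=0 [inverted output] → 0 — matches
  U3 inverted output: U0=1, U1=1, U2=0, U3=0 [inverted output], U4=1 → 1 — eliminated
Only U4 inverted output reproduces the observed 0.

U4 inverted output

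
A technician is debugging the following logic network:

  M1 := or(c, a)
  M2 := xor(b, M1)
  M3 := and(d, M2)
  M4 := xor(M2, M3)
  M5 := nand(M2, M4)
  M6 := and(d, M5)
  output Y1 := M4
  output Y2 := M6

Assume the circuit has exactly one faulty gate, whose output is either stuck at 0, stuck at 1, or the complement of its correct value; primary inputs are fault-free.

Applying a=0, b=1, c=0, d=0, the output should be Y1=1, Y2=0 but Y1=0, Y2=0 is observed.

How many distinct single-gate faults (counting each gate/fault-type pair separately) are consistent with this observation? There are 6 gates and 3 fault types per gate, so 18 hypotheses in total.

8

Fault-free: M1=0, M2=1, M3=0, M4=1, M5=0, M6=0 → Y1=1, Y2=0. Observed Y1=0, Y2=0.
  M1: stuck-at-1, inverted output ✓; others ✗
  M2: stuck-at-0, inverted output ✓; others ✗
  M3: stuck-at-1, inverted output ✓; others ✗
  M4: stuck-at-0, inverted output ✓; others ✗
  M5: none of the 3 fault types match ✗
  M6: none of the 3 fault types match ✗
Consistent faults: {M1 stuck-at-1, M1 inverted output, M2 stuck-at-0, M2 inverted output, M3 stuck-at-1, M3 inverted output, M4 stuck-at-0, M4 inverted output} — 8 in all.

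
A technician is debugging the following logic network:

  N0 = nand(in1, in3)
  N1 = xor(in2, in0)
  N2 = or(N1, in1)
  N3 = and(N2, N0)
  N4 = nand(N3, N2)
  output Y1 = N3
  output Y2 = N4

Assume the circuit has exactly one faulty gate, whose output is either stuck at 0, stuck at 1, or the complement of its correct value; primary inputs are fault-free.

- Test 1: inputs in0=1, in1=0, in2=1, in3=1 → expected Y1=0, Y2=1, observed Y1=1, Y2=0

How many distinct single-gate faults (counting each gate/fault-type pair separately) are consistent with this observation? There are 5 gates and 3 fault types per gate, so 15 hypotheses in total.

Fault-free: N0=1, N1=0, N2=0, N3=0, N4=1 → Y1=0, Y2=1. Observed Y1=1, Y2=0.
  N0: none of the 3 fault types match ✗
  N1: stuck-at-1, inverted output ✓; others ✗
  N2: stuck-at-1, inverted output ✓; others ✗
  N3: none of the 3 fault types match ✗
  N4: none of the 3 fault types match ✗
Consistent faults: {N1 stuck-at-1, N1 inverted output, N2 stuck-at-1, N2 inverted output} — 4 in all.

4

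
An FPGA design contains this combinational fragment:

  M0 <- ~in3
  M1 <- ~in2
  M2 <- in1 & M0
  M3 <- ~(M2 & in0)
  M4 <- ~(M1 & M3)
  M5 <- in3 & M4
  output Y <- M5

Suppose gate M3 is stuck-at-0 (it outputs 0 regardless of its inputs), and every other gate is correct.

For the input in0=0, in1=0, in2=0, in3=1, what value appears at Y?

Propagate with M3 forced: M0=0, M1=1, M2=0, M3=0 [stuck-at-0], M4=1, M5=1.
So Y = 1. (Without the fault it would be 0.)

1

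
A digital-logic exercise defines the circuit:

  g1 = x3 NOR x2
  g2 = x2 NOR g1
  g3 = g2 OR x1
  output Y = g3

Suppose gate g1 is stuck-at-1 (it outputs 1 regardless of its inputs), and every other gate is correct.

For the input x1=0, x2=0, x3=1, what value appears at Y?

0

Propagate with g1 forced: g1=1 [stuck-at-1], g2=0, g3=0.
So Y = 0. (Without the fault it would be 1.)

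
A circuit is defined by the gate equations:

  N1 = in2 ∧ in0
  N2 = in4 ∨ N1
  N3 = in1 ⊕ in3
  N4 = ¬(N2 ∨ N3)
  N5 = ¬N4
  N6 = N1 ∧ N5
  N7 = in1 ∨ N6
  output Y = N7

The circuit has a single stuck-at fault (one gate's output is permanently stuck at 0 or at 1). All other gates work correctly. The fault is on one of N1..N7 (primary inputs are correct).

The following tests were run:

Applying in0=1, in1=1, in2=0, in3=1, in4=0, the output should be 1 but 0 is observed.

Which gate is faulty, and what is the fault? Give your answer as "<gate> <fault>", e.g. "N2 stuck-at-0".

Fault-free values for test 1 (in0=1, in1=1, in2=0, in3=1, in4=0): N1=0, N2=0, N3=0, N4=1, N5=0, N6=0, N7=1, giving Y=1. Observed 0.
Test 1: faults giving observed 0 are {N7 stuck-at-0}.
Only N7 stuck-at-0 is consistent with every test.

N7 stuck-at-0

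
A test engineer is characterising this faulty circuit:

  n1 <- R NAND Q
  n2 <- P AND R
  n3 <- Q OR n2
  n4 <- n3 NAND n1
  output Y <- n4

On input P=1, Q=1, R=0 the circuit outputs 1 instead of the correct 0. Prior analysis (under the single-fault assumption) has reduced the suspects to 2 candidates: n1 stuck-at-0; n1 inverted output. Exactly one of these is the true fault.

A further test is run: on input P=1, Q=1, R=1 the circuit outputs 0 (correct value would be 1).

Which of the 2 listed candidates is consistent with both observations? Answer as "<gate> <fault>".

n1 inverted output

Evaluate each candidate on input P=1, Q=1, R=1:
  n1 stuck-at-0: n1=0 [stuck-at-0], n2=1, n3=1, n4=1 → 1 — eliminated
  n1 inverted output: n1=1 [inverted output], n2=1, n3=1, n4=0 → 0 — matches
Only n1 inverted output reproduces the observed 0.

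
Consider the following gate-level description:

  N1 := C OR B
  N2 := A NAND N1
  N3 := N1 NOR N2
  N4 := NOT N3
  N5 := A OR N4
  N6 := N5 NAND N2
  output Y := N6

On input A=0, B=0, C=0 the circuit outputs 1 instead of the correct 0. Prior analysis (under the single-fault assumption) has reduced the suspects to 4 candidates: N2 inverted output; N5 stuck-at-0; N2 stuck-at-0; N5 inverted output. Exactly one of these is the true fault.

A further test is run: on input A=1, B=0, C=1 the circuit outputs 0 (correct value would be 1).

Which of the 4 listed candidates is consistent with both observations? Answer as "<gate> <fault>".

N2 inverted output

Evaluate each candidate on input A=1, B=0, C=1:
  N2 inverted output: N1=1, N2=1 [inverted output], N3=0, N4=1, N5=1, N6=0 → 0 — matches
  N5 stuck-at-0: N1=1, N2=0, N3=0, N4=1, N5=0 [stuck-at-0], N6=1 → 1 — eliminated
  N2 stuck-at-0: N1=1, N2=0 [stuck-at-0], N3=0, N4=1, N5=1, N6=1 → 1 — eliminated
  N5 inverted output: N1=1, N2=0, N3=0, N4=1, N5=0 [inverted output], N6=1 → 1 — eliminated
Only N2 inverted output reproduces the observed 0.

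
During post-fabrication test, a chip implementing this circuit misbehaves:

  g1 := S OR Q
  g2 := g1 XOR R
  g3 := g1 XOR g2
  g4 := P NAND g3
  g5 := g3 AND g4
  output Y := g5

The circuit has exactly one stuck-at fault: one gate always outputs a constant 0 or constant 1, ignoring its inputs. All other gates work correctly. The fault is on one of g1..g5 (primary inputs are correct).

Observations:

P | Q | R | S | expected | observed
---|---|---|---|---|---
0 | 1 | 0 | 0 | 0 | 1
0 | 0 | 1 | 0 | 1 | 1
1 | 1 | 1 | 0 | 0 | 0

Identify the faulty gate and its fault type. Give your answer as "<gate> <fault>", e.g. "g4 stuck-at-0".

Fault-free values for test 1 (P=0, Q=1, R=0, S=0): g1=1, g2=1, g3=0, g4=1, g5=0, giving Y=0. Observed 1.
Test 1: faults giving observed 1 are {g2 stuck-at-0, g3 stuck-at-1, g5 stuck-at-1}.
Test 2 (P=0, Q=0, R=1, S=0): fault-free g1=0, g2=1, g3=1, g4=1, g5=1 → 1; observed 1. Eliminates g2 stuck-at-0.
Test 3 (P=1, Q=1, R=1, S=0): fault-free g1=1, g2=0, g3=1, g4=0, g5=0 → 0; observed 0. Eliminates g5 stuck-at-1.
Only g3 stuck-at-1 is consistent with every test.

g3 stuck-at-1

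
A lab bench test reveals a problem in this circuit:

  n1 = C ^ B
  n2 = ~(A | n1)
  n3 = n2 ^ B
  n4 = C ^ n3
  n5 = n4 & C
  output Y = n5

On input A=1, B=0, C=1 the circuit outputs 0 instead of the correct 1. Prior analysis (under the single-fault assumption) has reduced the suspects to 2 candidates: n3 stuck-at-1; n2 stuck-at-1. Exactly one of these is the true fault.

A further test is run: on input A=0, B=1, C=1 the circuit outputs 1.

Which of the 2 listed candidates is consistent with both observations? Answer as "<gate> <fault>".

n2 stuck-at-1

Evaluate each candidate on input A=0, B=1, C=1:
  n3 stuck-at-1: n1=0, n2=1, n3=1 [stuck-at-1], n4=0, n5=0 → 0 — eliminated
  n2 stuck-at-1: n1=0, n2=1 [stuck-at-1], n3=0, n4=1, n5=1 → 1 — matches
Only n2 stuck-at-1 reproduces the observed 1.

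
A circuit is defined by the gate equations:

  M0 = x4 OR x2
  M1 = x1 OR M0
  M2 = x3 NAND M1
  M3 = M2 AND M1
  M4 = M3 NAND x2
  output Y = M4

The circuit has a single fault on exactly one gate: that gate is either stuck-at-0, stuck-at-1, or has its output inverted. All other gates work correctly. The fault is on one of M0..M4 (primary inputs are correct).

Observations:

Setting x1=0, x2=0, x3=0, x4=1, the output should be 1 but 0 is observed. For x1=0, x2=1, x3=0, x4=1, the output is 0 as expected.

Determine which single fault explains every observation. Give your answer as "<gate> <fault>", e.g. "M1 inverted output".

M4 stuck-at-0

Fault-free values for test 1 (x1=0, x2=0, x3=0, x4=1): M0=1, M1=1, M2=1, M3=1, M4=1, giving Y=1. Observed 0.
Test 1: faults giving observed 0 are {M4 stuck-at-0, M4 inverted output}.
Test 2 (x1=0, x2=1, x3=0, x4=1): fault-free M0=1, M1=1, M2=1, M3=1, M4=0 → 0; observed 0. Eliminates M4 inverted output.
Only M4 stuck-at-0 is consistent with every test.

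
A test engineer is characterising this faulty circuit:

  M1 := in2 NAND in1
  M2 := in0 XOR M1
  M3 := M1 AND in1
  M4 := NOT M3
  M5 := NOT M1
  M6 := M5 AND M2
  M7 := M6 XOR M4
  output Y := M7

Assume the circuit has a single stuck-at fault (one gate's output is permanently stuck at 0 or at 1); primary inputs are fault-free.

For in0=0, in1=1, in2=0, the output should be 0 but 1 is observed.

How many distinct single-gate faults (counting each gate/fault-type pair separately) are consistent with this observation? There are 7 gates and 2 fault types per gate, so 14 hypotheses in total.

Fault-free: M1=1, M2=1, M3=1, M4=0, M5=0, M6=0, M7=0 → 0. Observed 1.
  M1 stuck-at-0: output 1 ✓
  M1 stuck-at-1: output 0 ✗
  M2 stuck-at-0: output 0 ✗
  M2 stuck-at-1: output 0 ✗
  M3 stuck-at-0: output 1 ✓
  M3 stuck-at-1: output 0 ✗
  M4 stuck-at-0: output 0 ✗
  M4 stuck-at-1: output 1 ✓
  M5 stuck-at-0: output 0 ✗
  M5 stuck-at-1: output 1 ✓
  M6 stuck-at-0: output 0 ✗
  M6 stuck-at-1: output 1 ✓
  M7 stuck-at-0: output 0 ✗
  M7 stuck-at-1: output 1 ✓
Consistent faults: {M1 stuck-at-0, M3 stuck-at-0, M4 stuck-at-1, M5 stuck-at-1, M6 stuck-at-1, M7 stuck-at-1} — 6 in all.

6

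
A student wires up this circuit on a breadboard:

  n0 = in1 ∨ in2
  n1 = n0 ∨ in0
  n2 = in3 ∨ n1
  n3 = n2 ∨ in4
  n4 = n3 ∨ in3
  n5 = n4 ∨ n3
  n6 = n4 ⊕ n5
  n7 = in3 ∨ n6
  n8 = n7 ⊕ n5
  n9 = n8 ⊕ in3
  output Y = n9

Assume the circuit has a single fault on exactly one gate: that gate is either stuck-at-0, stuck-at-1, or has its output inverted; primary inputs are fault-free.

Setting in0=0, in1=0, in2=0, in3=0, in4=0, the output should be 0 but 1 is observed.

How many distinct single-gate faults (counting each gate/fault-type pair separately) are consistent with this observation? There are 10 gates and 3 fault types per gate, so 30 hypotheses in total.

18

Fault-free: n0=0, n1=0, n2=0, n3=0, n4=0, n5=0, n6=0, n7=0, n8=0, n9=0 → 0. Observed 1.
  n0: stuck-at-1, inverted output ✓; others ✗
  n1: stuck-at-1, inverted output ✓; others ✗
  n2: stuck-at-1, inverted output ✓; others ✗
  n3: stuck-at-1, inverted output ✓; others ✗
  n4: stuck-at-1, inverted output ✓; others ✗
  n5: none of the 3 fault types match ✗
  n6: stuck-at-1, inverted output ✓; others ✗
  n7: stuck-at-1, inverted output ✓; others ✗
  n8: stuck-at-1, inverted output ✓; others ✗
  n9: stuck-at-1, inverted output ✓; others ✗
Consistent faults: {n0 stuck-at-1, n0 inverted output, n1 stuck-at-1, n1 inverted output, n2 stuck-at-1, n2 inverted output, n3 stuck-at-1, n3 inverted output, n4 stuck-at-1, n4 inverted output, n6 stuck-at-1, n6 inverted output, n7 stuck-at-1, n7 inverted output, n8 stuck-at-1, n8 inverted output, n9 stuck-at-1, n9 inverted output} — 18 in all.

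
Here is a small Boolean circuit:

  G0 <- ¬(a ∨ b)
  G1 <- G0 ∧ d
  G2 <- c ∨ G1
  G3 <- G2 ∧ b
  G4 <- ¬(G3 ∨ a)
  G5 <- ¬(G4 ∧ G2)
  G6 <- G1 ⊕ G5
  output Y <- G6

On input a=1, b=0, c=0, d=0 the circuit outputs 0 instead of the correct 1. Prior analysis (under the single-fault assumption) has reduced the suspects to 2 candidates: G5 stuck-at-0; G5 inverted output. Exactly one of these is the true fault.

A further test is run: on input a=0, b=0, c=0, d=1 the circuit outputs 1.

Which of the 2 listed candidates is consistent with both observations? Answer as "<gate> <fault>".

G5 stuck-at-0

Evaluate each candidate on input a=0, b=0, c=0, d=1:
  G5 stuck-at-0: G0=1, G1=1, G2=1, G3=0, G4=1, G5=0 [stuck-at-0], G6=1 → 1 — matches
  G5 inverted output: G0=1, G1=1, G2=1, G3=0, G4=1, G5=1 [inverted output], G6=0 → 0 — eliminated
Only G5 stuck-at-0 reproduces the observed 1.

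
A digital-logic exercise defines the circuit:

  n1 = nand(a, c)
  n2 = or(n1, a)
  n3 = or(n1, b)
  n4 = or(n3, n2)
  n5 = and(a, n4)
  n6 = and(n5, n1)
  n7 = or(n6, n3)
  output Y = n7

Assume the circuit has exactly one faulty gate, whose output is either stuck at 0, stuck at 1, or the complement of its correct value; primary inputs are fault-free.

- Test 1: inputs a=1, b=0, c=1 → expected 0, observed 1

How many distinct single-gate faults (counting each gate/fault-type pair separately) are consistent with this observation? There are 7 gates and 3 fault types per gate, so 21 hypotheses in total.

8

Fault-free: n1=0, n2=1, n3=0, n4=1, n5=1, n6=0, n7=0 → 0. Observed 1.
  n1: stuck-at-1, inverted output ✓; others ✗
  n2: none of the 3 fault types match ✗
  n3: stuck-at-1, inverted output ✓; others ✗
  n4: none of the 3 fault types match ✗
  n5: none of the 3 fault types match ✗
  n6: stuck-at-1, inverted output ✓; others ✗
  n7: stuck-at-1, inverted output ✓; others ✗
Consistent faults: {n1 stuck-at-1, n1 inverted output, n3 stuck-at-1, n3 inverted output, n6 stuck-at-1, n6 inverted output, n7 stuck-at-1, n7 inverted output} — 8 in all.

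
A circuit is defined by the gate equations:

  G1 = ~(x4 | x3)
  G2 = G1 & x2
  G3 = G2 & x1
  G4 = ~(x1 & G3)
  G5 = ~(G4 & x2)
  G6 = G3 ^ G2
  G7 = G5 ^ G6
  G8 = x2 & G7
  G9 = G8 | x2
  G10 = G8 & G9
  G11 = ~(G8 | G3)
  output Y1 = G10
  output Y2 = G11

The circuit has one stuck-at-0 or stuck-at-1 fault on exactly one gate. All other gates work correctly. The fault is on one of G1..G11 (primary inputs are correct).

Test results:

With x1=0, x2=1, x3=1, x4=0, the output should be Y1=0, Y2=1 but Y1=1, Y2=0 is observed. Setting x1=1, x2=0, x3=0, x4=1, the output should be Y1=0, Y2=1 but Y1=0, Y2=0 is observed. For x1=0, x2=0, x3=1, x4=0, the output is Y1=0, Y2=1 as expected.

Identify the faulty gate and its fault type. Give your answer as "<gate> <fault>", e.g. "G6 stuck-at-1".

Fault-free values for test 1 (x1=0, x2=1, x3=1, x4=0): G1=0, G2=0, G3=0, G4=1, G5=0, G6=0, G7=0, G8=0, G9=1, G10=0, G11=1, giving Y1=0, Y2=1. Observed Y1=1, Y2=0.
Test 1: faults giving observed Y1=1, Y2=0 are {G1 stuck-at-1, G2 stuck-at-1, G3 stuck-at-1, G4 stuck-at-0, G5 stuck-at-1, G6 stuck-at-1, G7 stuck-at-1, G8 stuck-at-1}.
Test 2 (x1=1, x2=0, x3=0, x4=1): fault-free G1=0, G2=0, G3=0, G4=1, G5=1, G6=0, G7=1, G8=0, G9=0, G10=0, G11=1 → Y1=0, Y2=1; observed Y1=0, Y2=0. Eliminates G1 stuck-at-1, G4 stuck-at-0, G5 stuck-at-1, G6 stuck-at-1, G7 stuck-at-1, G8 stuck-at-1.
Test 3 (x1=0, x2=0, x3=1, x4=0): fault-free G1=0, G2=0, G3=0, G4=1, G5=1, G6=0, G7=1, G8=0, G9=0, G10=0, G11=1 → Y1=0, Y2=1; observed Y1=0, Y2=1. Eliminates G3 stuck-at-1.
Only G2 stuck-at-1 is consistent with every test.

G2 stuck-at-1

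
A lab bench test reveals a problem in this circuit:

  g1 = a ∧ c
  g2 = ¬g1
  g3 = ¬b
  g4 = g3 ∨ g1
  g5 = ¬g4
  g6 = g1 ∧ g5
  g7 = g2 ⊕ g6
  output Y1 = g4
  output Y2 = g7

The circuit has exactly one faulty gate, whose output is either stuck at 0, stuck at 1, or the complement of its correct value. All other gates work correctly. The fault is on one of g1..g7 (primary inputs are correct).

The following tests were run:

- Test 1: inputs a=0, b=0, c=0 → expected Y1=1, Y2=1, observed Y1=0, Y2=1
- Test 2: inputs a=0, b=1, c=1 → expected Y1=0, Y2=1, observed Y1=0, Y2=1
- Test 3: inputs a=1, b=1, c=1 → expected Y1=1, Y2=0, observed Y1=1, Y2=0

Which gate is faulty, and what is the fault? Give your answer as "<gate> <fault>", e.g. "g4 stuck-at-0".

g3 stuck-at-0

Fault-free values for test 1 (a=0, b=0, c=0): g1=0, g2=1, g3=1, g4=1, g5=0, g6=0, g7=1, giving Y1=1, Y2=1. Observed Y1=0, Y2=1.
Test 1: faults giving observed Y1=0, Y2=1 are {g3 stuck-at-0, g3 inverted output, g4 stuck-at-0, g4 inverted output}.
Test 2 (a=0, b=1, c=1): fault-free g1=0, g2=1, g3=0, g4=0, g5=1, g6=0, g7=1 → Y1=0, Y2=1; observed Y1=0, Y2=1. Eliminates g3 inverted output, g4 inverted output.
Test 3 (a=1, b=1, c=1): fault-free g1=1, g2=0, g3=0, g4=1, g5=0, g6=0, g7=0 → Y1=1, Y2=0; observed Y1=1, Y2=0. Eliminates g4 stuck-at-0.
Only g3 stuck-at-0 is consistent with every test.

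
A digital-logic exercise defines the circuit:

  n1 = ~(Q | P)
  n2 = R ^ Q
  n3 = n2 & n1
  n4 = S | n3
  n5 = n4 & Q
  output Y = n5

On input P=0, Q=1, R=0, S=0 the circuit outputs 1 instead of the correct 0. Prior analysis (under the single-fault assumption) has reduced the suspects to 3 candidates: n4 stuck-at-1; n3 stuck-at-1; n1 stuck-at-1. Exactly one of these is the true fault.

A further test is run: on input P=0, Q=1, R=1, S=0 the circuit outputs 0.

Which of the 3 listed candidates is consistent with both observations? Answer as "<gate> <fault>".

Evaluate each candidate on input P=0, Q=1, R=1, S=0:
  n4 stuck-at-1: n1=0, n2=0, n3=0, n4=1 [stuck-at-1], n5=1 → 1 — eliminated
  n3 stuck-at-1: n1=0, n2=0, n3=1 [stuck-at-1], n4=1, n5=1 → 1 — eliminated
  n1 stuck-at-1: n1=1 [stuck-at-1], n2=0, n3=0, n4=0, n5=0 → 0 — matches
Only n1 stuck-at-1 reproduces the observed 0.

n1 stuck-at-1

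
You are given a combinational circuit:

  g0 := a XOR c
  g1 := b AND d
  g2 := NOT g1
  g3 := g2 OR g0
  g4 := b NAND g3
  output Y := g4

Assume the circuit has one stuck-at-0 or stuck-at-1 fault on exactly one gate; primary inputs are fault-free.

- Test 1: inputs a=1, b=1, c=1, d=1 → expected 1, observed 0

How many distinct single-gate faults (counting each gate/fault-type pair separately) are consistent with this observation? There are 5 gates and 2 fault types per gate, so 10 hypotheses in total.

Fault-free: g0=0, g1=1, g2=0, g3=0, g4=1 → 1. Observed 0.
  g0 stuck-at-0: output 1 ✗
  g0 stuck-at-1: output 0 ✓
  g1 stuck-at-0: output 0 ✓
  g1 stuck-at-1: output 1 ✗
  g2 stuck-at-0: output 1 ✗
  g2 stuck-at-1: output 0 ✓
  g3 stuck-at-0: output 1 ✗
  g3 stuck-at-1: output 0 ✓
  g4 stuck-at-0: output 0 ✓
  g4 stuck-at-1: output 1 ✗
Consistent faults: {g0 stuck-at-1, g1 stuck-at-0, g2 stuck-at-1, g3 stuck-at-1, g4 stuck-at-0} — 5 in all.

5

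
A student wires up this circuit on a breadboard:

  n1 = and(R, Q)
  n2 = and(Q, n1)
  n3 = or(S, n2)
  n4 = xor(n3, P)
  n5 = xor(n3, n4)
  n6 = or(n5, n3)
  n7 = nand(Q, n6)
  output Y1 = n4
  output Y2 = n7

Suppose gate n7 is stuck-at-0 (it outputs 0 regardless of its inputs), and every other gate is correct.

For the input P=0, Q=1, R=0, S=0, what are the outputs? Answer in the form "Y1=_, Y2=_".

Y1=0, Y2=0

Propagate with n7 forced: n1=0, n2=0, n3=0, n4=0, n5=0, n6=0, n7=0 [stuck-at-0].
So the outputs are Y1=0, Y2=0. (Without the fault they would be Y1=0, Y2=1.)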